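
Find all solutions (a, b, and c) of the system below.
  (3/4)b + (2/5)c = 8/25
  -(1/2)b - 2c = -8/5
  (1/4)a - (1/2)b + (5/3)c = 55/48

Row-reduce the augmented matrix:
Swap R1 and R3.
R1 ← R1 / (1/4).
R2 ← R2 / (-1/2).
R1 ← R1 + 2·R2.
R3 ← R3 − 3/4·R2.
R3 ← R3 / (-13/5).
R1 ← R1 − 44/3·R3.
R2 ← R2 − 4·R3.
Reading off the reduced rows gives a = -3/4, b = 0, c = 4/5.

a = -3/4, b = 0, c = 4/5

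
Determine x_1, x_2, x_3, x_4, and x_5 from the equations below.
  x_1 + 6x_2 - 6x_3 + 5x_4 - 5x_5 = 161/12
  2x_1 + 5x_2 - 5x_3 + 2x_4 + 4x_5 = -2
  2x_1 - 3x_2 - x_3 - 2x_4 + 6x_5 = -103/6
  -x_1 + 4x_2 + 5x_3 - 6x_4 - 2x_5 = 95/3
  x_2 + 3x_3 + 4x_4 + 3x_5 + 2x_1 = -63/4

x_1 = -1/2, x_2 = 8/3, x_3 = 0, x_4 = -8/3, x_5 = -9/4

Row-reduce the augmented matrix:
R2 ← R2 − 2·R1.
R3 ← R3 − 2·R1.
R4 ← R4 + 1·R1.
R5 ← R5 − 2·R1.
R2 ← R2 / (-7).
R1 ← R1 − 6·R2.
R3 ← R3 + 15·R2.
R4 ← R4 − 10·R2.
R5 ← R5 + 11·R2.
R3 ← R3 / (-4).
R2 ← R2 + 1·R3.
R4 ← R4 − 9·R3.
R5 ← R5 − 4·R3.
R4 ← R4 / (-6/7).
R1 ← R1 + 13/7·R4.
R2 ← R2 + 1/7·R4.
R3 ← R3 + 9/7·R4.
R5 ← R5 − 82/7·R4.
R5 ← R5 / (-1655/6).
R1 ← R1 − 565/12·R5.
R2 ← R2 − 55/12·R5.
R3 ← R3 − 125/4·R5.
R4 ← R4 − 259/12·R5.
Reading off the reduced rows gives x_1 = -1/2, x_2 = 8/3, x_3 = 0, x_4 = -8/3, x_5 = -9/4.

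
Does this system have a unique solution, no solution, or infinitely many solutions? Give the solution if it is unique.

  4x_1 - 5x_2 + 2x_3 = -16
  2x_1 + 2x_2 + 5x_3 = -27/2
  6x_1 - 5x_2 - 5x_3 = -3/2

x_1 = -3/2, x_2 = 1, x_3 = -5/2

Row-reduce the augmented matrix:
R1 ← R1 / (4).
R2 ← R2 − 2·R1.
R3 ← R3 − 6·R1.
R2 ← R2 / (9/2).
R1 ← R1 + 5/4·R2.
R3 ← R3 − 5/2·R2.
R3 ← R3 / (-92/9).
R1 ← R1 − 29/18·R3.
R2 ← R2 − 8/9·R3.
Reading off the reduced rows gives x_1 = -3/2, x_2 = 1, x_3 = -5/2.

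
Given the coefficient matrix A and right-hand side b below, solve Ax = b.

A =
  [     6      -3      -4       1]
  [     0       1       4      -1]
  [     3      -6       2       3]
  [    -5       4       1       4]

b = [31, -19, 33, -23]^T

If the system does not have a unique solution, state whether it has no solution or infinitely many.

Row-reduce the augmented matrix:
R1 ← R1 / (6).
R3 ← R3 − 3·R1.
R4 ← R4 + 5·R1.
R1 ← R1 + 1/2·R2.
R3 ← R3 + 9/2·R2.
R4 ← R4 − 3/2·R2.
R3 ← R3 / (22).
R1 ← R1 − 4/3·R3.
R2 ← R2 − 4·R3.
R4 ← R4 + 25/3·R3.
R4 ← R4 / (184/33).
R1 ← R1 + 7/33·R4.
R2 ← R2 + 7/11·R4.
R3 ← R3 + 1/11·R4.
Reading off the reduced rows gives x_1 = 0, x_2 = -6, x_3 = -3, x_4 = 1.

x_1 = 0, x_2 = -6, x_3 = -3, x_4 = 1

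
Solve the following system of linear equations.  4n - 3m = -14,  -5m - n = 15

Row-reduce the augmented matrix:
R1 ← R1 / (-3).
R2 ← R2 + 5·R1.
R2 ← R2 / (-23/3).
R1 ← R1 + 4/3·R2.
Reading off the reduced rows gives m = -2, n = -5.

m = -2, n = -5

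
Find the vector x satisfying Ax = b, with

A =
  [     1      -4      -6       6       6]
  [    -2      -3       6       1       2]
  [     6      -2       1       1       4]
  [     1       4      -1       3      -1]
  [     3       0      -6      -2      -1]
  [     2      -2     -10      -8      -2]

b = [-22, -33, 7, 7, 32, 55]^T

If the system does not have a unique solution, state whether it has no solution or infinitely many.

no solution

Row-reduce:
R2 ← R2 + 2·R1.
R3 ← R3 − 6·R1.
R4 ← R4 − 1·R1.
R5 ← R5 − 3·R1.
R6 ← R6 − 2·R1.
R2 ← R2 / (-11).
R1 ← R1 + 4·R2.
R3 ← R3 − 22·R2.
R4 ← R4 − 8·R2.
R5 ← R5 − 12·R2.
R6 ← R6 − 6·R2.
R3 ← R3 / (25).
R1 ← R1 + 42/11·R3.
R2 ← R2 − 6/11·R3.
R4 ← R4 − 7/11·R3.
R5 ← R5 − 60/11·R3.
R6 ← R6 + 14/11·R3.
R4 ← R4 / (1838/275).
R1 ← R1 + 28/275·R4.
R2 ← R2 + 271/275·R4.
R3 ← R3 + 9/25·R4.
R5 ← R5 + 212/55·R4.
R6 ← R6 + 3676/275·R4.
R5 ← R5 / (-883/919).
R1 ← R1 − 320/919·R5.
R2 ← R2 + 1289/1838·R5.
R3 ← R3 − 31/1838·R5.
R4 ← R4 − 903/1838·R5.
Row 6 reduces to 0 = 3, a contradiction. The system is inconsistent.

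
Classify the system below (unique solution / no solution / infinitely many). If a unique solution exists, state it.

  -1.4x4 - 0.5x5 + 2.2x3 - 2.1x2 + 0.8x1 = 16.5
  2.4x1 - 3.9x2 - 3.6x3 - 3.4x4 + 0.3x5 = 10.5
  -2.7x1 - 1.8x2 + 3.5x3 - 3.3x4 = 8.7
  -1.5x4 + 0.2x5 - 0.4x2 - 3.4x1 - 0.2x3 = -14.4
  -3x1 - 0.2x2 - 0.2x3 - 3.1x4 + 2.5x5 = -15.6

Row-reduce the augmented matrix:
R1 ← R1 / (4/5).
R2 ← R2 − 12/5·R1.
R3 ← R3 + 27/10·R1.
R4 ← R4 + 17/5·R1.
R5 ← R5 + 3·R1.
R2 ← R2 / (12/5).
R1 ← R1 + 21/8·R2.
R3 ← R3 + 711/80·R2.
R4 ← R4 + 373/40·R2.
R5 ← R5 + 323/40·R2.
R3 ← R3 / (-8591/320).
R1 ← R1 + 269/32·R3.
R2 ← R2 + 17/4·R3.
R4 ← R4 + 4877/160·R3.
R5 ← R5 + 4203/160·R3.
R4 ← R4 / (362411/257730).
R1 ← R1 − 6101/8591·R4.
R2 ← R2 − 29246/25773·R4.
R3 ← R3 − 1620/8591·R4.
R5 ← R5 + 181661/257730·R4.
R5 ← R5 / (1100243/724822).
R1 ← R1 − 28843/362411·R5.
R2 ← R2 − 22399/51773·R5.
R3 ← R3 + 38853/362411·R5.
R4 ← R4 + 150330/362411·R5.
Reading off the reduced rows gives x1 = 6, x2 = 3, x3 = 3, x4 = -6, x5 = -6.

x1 = 6, x2 = 3, x3 = 3, x4 = -6, x5 = -6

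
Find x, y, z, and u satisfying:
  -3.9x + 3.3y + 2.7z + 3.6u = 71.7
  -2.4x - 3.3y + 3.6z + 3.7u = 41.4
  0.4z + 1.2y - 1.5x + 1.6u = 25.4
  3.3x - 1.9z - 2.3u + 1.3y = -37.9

Row-reduce the augmented matrix:
R1 ← R1 / (-39/10).
R2 ← R2 + 12/5·R1.
R3 ← R3 + 3/2·R1.
R4 ← R4 − 33/10·R1.
R2 ← R2 / (-693/130).
R1 ← R1 + 11/13·R2.
R3 ← R3 + 9/130·R2.
R4 ← R4 − 266/65·R2.
R3 ← R3 / (-73/110).
R1 ← R1 + 1·R3.
R2 ← R2 + 4/11·R3.
R4 ← R4 − 103/55·R3.
R4 ← R4 / (112181/45990).
R1 ← R1 + 6688/4599·R4.
R2 ← R2 + 1775/4599·R4.
R3 ← R3 + 151/511·R4.
Reading off the reduced rows gives x = -6, y = 4, z = 5, u = 6.

x = -6, y = 4, z = 5, u = 6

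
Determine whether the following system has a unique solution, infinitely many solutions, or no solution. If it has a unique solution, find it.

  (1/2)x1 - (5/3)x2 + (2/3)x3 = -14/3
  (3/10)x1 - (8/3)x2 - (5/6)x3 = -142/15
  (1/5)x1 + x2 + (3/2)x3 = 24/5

infinitely many solutions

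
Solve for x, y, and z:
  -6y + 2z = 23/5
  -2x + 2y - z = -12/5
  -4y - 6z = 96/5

x = 4/5, y = -3/2, z = -11/5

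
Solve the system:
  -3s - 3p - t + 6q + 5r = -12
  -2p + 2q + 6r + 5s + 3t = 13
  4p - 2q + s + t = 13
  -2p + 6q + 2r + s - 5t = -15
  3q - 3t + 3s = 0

p = 3, q = 3, r = -2, s = 2, t = 5

Row-reduce the augmented matrix:
R1 ← R1 / (-3).
R2 ← R2 + 2·R1.
R3 ← R3 − 4·R1.
R4 ← R4 + 2·R1.
R2 ← R2 / (-2).
R1 ← R1 + 2·R2.
R3 ← R3 − 6·R2.
R4 ← R4 − 2·R2.
R5 ← R5 − 3·R2.
R3 ← R3 / (44/3).
R1 ← R1 + 13/3·R3.
R2 ← R2 + 4/3·R3.
R4 ← R4 − 4/3·R3.
R5 ← R5 − 4·R3.
R4 ← R4 / (92/11).
R1 ← R1 + 15/22·R4.
R2 ← R2 + 41/22·R4.
R3 ← R3 − 27/22·R4.
R5 ← R5 − 189/22·R4.
R5 ← R5 / (117/92).
R1 ← R1 + 29/92·R5.
R2 ← R2 + 113/92·R5.
R3 ← R3 − 89/92·R5.
R4 ← R4 + 9/46·R5.
Reading off the reduced rows gives p = 3, q = 3, r = -2, s = 2, t = 5.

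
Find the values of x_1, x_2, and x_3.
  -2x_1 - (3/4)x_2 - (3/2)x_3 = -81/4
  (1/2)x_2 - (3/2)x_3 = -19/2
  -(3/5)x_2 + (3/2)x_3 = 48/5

x_1 = 6, x_2 = -1, x_3 = 6

Row-reduce the augmented matrix:
R1 ← R1 / (-2).
R2 ← R2 / (1/2).
R1 ← R1 − 3/8·R2.
R3 ← R3 + 3/5·R2.
R3 ← R3 / (-3/10).
R1 ← R1 − 15/8·R3.
R2 ← R2 + 3·R3.
Reading off the reduced rows gives x_1 = 6, x_2 = -1, x_3 = 6.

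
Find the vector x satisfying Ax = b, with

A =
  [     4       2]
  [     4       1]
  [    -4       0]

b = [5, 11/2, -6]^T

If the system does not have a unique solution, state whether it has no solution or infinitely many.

Row-reduce the augmented matrix:
R1 ← R1 / (4).
R2 ← R2 − 4·R1.
R3 ← R3 + 4·R1.
R2 ← R2 / (-1).
R1 ← R1 − 1/2·R2.
R3 ← R3 − 2·R2.
R3 reduces to 0 = 0, so the extra equation is consistent.
Reading off the reduced rows gives x_1 = 3/2, x_2 = -1/2.

x_1 = 3/2, x_2 = -1/2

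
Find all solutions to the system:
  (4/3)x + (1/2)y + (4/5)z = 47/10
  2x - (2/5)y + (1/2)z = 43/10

infinitely many solutions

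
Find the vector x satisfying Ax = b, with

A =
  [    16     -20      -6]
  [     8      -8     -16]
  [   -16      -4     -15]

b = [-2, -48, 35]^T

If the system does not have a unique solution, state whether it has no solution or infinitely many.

x_1 = -4, x_2 = -4, x_3 = 3

Row-reduce the augmented matrix:
R1 ← R1 / (16).
R2 ← R2 − 8·R1.
R3 ← R3 + 16·R1.
R2 ← R2 / (2).
R1 ← R1 + 5/4·R2.
R3 ← R3 + 24·R2.
R3 ← R3 / (-177).
R1 ← R1 + 17/2·R3.
R2 ← R2 + 13/2·R3.
Reading off the reduced rows gives x_1 = -4, x_2 = -4, x_3 = 3.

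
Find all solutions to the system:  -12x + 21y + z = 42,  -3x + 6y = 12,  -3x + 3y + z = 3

Row-reduce:
R1 ← R1 / (-12).
R2 ← R2 + 3·R1.
R3 ← R3 + 3·R1.
R2 ← R2 / (3/4).
R1 ← R1 + 7/4·R2.
R3 ← R3 + 9/4·R2.
Row 3 reduces to 0 = -3, a contradiction. The system is inconsistent.

no solution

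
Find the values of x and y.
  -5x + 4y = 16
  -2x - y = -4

x = 0, y = 4

From equation 2: y = 4 − 2·x.
Substitute into equation 1 and solve: x = 0.
Then y = 4.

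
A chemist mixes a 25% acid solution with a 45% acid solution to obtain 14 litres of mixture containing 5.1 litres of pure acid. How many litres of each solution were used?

litres of solution A: 6, litres of solution B: 8

Let a = litres of solution A, b = litres of solution B.
  a + b = 14
  (1/4)a + (9/20)b = 51/10
From equation 1: a = 14 − b.
Substitute into equation 2 and solve: b = 8.
Then a = 6.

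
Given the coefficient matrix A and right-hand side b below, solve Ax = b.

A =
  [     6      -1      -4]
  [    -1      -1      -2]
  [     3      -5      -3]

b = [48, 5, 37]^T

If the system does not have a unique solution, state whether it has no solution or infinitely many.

x_1 = 5, x_2 = -2, x_3 = -4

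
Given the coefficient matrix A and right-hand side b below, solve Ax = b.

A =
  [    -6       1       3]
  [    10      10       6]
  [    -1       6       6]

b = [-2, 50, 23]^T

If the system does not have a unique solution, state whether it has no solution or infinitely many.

infinitely many solutions

Row-reduce:
R1 ← R1 / (-6).
R2 ← R2 − 10·R1.
R3 ← R3 + 1·R1.
R2 ← R2 / (35/3).
R1 ← R1 + 1/6·R2.
R3 ← R3 − 35/6·R2.
Rank is 2 with 3 unknowns, leaving x_3 free.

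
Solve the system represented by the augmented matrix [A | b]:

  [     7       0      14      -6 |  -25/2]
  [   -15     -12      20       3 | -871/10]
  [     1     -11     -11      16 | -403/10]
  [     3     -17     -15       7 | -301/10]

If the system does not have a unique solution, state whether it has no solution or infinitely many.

Row-reduce the augmented matrix:
R1 ← R1 / (7).
R2 ← R2 + 15·R1.
R3 ← R3 − 1·R1.
R4 ← R4 − 3·R1.
R2 ← R2 / (-12).
R3 ← R3 + 11·R2.
R4 ← R4 + 17·R2.
R3 ← R3 / (-353/6).
R1 ← R1 − 2·R3.
R2 ← R2 + 25/6·R3.
R4 ← R4 + 551/6·R3.
R4 ← R4 / (-41712/2471).
R1 ← R1 − 57/2471·R4.
R2 ← R2 + 5003/4942·R4.
R3 ← R3 + 2175/4942·R4.
Reading off the reduced rows gives x_1 = 1/2, x_2 = 14/5, x_3 = -2, x_4 = -2.

x_1 = 1/2, x_2 = 14/5, x_3 = -2, x_4 = -2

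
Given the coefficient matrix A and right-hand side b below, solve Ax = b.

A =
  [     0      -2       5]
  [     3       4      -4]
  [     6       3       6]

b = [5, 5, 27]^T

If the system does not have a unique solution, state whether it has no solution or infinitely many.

Row-reduce the augmented matrix:
Swap R1 and R2.
R1 ← R1 / (3).
R3 ← R3 − 6·R1.
R2 ← R2 / (-2).
R1 ← R1 − 4/3·R2.
R3 ← R3 + 5·R2.
R3 ← R3 / (3/2).
R1 ← R1 − 2·R3.
R2 ← R2 + 5/2·R3.
Reading off the reduced rows gives x_1 = -1, x_2 = 5, x_3 = 3.

x_1 = -1, x_2 = 5, x_3 = 3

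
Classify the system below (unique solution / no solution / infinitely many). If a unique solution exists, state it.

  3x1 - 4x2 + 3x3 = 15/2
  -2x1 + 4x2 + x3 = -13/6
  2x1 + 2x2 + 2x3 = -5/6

x1 = -2/3, x2 = -5/4, x3 = 3/2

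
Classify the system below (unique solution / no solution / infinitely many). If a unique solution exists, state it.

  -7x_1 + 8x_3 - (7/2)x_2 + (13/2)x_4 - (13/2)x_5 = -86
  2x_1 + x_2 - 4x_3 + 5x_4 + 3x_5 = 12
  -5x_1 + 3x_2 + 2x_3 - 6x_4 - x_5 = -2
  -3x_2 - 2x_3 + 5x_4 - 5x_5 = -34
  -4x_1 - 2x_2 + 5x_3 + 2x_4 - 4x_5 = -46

infinitely many solutions

Row-reduce:
R1 ← R1 / (-7).
R2 ← R2 − 2·R1.
R3 ← R3 + 5·R1.
R5 ← R5 + 4·R1.
Swap R2 and R3.
R2 ← R2 / (11/2).
R1 ← R1 − 1/2·R2.
R4 ← R4 + 3·R2.
R3 ← R3 / (-12/7).
R1 ← R1 + 62/77·R3.
R2 ← R2 + 52/77·R3.
R4 ← R4 + 310/77·R3.
R5 ← R5 − 3/7·R3.
R4 ← R4 / (-186/11).
R1 ← R1 + 35/11·R4.
R2 ← R2 + 51/11·R4.
R3 ← R3 + 4·R4.
Rank is 4 with 5 unknowns, leaving x_5 free.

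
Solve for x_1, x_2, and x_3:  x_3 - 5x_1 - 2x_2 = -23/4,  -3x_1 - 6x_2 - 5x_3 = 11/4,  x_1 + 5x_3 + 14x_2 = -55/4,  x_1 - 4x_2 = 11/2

x_1 = 3/2, x_2 = -1, x_3 = -1/4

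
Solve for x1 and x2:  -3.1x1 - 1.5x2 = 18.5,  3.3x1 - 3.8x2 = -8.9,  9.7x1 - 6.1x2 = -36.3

x1 = -5, x2 = -2

Row-reduce the augmented matrix:
R1 ← R1 / (-31/10).
R2 ← R2 − 33/10·R1.
R3 ← R3 − 97/10·R1.
R2 ← R2 / (-1673/310).
R1 ← R1 − 15/31·R2.
R3 ← R3 + 1673/155·R2.
R3 reduces to 0 = 0, so the extra equation is consistent.
Reading off the reduced rows gives x1 = -5, x2 = -2.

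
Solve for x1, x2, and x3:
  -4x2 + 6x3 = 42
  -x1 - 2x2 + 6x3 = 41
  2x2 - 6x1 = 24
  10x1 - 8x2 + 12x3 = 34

x1 = -5, x2 = -3, x3 = 5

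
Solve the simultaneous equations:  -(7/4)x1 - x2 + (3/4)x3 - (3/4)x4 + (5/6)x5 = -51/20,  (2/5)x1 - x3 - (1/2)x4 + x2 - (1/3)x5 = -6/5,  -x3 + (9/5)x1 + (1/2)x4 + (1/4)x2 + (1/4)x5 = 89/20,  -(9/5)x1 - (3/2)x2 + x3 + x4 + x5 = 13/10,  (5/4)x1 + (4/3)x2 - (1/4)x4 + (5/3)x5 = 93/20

x1 = 5/3, x2 = -1/5, x3 = 0, x4 = 2, x5 = 2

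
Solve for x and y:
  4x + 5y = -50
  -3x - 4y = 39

x = -5, y = -6

Row-reduce the augmented matrix:
R1 ← R1 / (4).
R2 ← R2 + 3·R1.
R2 ← R2 / (-1/4).
R1 ← R1 − 5/4·R2.
Reading off the reduced rows gives x = -5, y = -6.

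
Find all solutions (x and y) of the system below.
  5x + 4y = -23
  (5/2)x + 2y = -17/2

Row-reduce:
R1 ← R1 / (5).
R2 ← R2 − 5/2·R1.
Row 2 reduces to 0 = 3, a contradiction. The system is inconsistent.

no solution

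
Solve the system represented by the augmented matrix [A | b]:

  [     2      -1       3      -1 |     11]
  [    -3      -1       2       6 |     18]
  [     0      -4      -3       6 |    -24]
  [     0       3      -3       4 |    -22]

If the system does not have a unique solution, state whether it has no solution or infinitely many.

Row-reduce the augmented matrix:
R1 ← R1 / (2).
R2 ← R2 + 3·R1.
R2 ← R2 / (-5/2).
R1 ← R1 + 1/2·R2.
R3 ← R3 + 4·R2.
R4 ← R4 − 3·R2.
R3 ← R3 / (-67/5).
R1 ← R1 − 1/5·R3.
R2 ← R2 + 13/5·R3.
R4 ← R4 − 24/5·R3.
R4 ← R4 / (601/67).
R1 ← R1 + 95/67·R4.
R2 ← R2 + 105/67·R4.
R3 ← R3 − 6/67·R4.
Reading off the reduced rows gives x_1 = -4, x_2 = 0, x_3 = 6, x_4 = -1.

x_1 = -4, x_2 = 0, x_3 = 6, x_4 = -1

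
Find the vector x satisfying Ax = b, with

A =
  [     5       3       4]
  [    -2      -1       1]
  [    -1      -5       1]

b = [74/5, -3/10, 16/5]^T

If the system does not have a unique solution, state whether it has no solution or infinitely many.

x_1 = 3/2, x_2 = -1/2, x_3 = 11/5

Row-reduce the augmented matrix:
R1 ← R1 / (5).
R2 ← R2 + 2·R1.
R3 ← R3 + 1·R1.
R2 ← R2 / (1/5).
R1 ← R1 − 3/5·R2.
R3 ← R3 + 22/5·R2.
R3 ← R3 / (59).
R1 ← R1 + 7·R3.
R2 ← R2 − 13·R3.
Reading off the reduced rows gives x_1 = 3/2, x_2 = -1/2, x_3 = 11/5.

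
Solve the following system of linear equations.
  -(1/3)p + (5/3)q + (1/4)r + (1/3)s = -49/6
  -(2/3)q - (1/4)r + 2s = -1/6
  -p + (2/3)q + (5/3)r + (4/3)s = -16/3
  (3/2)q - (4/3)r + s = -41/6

p = -4, q = -5, r = -2, s = -2

Row-reduce the augmented matrix:
R1 ← R1 / (-1/3).
R3 ← R3 + 1·R1.
R2 ← R2 / (-2/3).
R1 ← R1 + 5·R2.
R3 ← R3 + 13/3·R2.
R4 ← R4 − 3/2·R2.
R3 ← R3 / (61/24).
R1 ← R1 − 9/8·R3.
R2 ← R2 − 3/8·R3.
R4 ← R4 + 91/48·R3.
R4 ← R4 / (-1445/366).
R1 ← R1 + 634/61·R4.
R2 ← R2 + 69/61·R4.
R3 ← R3 + 304/61·R4.
Reading off the reduced rows gives p = -4, q = -5, r = -2, s = -2.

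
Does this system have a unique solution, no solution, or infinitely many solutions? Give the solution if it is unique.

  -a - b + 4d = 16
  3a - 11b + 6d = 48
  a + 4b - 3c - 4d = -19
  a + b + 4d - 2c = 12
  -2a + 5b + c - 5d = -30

Row-reduce the augmented matrix:
R1 ← R1 / (-1).
R2 ← R2 − 3·R1.
R3 ← R3 − 1·R1.
R4 ← R4 − 1·R1.
R5 ← R5 + 2·R1.
R2 ← R2 / (-14).
R1 ← R1 − 1·R2.
R3 ← R3 − 3·R2.
R5 ← R5 − 7·R2.
R3 ← R3 / (-3).
R4 ← R4 + 2·R3.
R5 ← R5 − 1·R3.
R4 ← R4 / (38/7).
R1 ← R1 + 19/7·R4.
R2 ← R2 + 9/7·R4.
R3 ← R3 + 9/7·R4.
R5 ← R5 + 19/7·R4.
R5 reduces to 0 = 0, so the extra equation is consistent.
Reading off the reduced rows gives a = -1, b = -3, c = -2, d = 3.

a = -1, b = -3, c = -2, d = 3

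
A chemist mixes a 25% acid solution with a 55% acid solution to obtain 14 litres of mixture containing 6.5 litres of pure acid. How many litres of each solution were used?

litres of solution A: 4, litres of solution B: 10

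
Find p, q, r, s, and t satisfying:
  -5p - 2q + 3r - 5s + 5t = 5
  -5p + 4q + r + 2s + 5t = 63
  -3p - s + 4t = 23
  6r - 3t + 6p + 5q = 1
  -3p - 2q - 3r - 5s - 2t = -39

p = -1, q = 5, r = 0, s = 4, t = 6

Row-reduce the augmented matrix:
R1 ← R1 / (-5).
R2 ← R2 + 5·R1.
R3 ← R3 + 3·R1.
R4 ← R4 − 6·R1.
R5 ← R5 + 3·R1.
R2 ← R2 / (6).
R1 ← R1 − 2/5·R2.
R3 ← R3 − 6/5·R2.
R4 ← R4 − 13/5·R2.
R5 ← R5 + 4/5·R2.
R3 ← R3 / (-7/5).
R1 ← R1 + 7/15·R3.
R2 ← R2 + 1/3·R3.
R4 ← R4 − 157/15·R3.
R5 ← R5 + 76/15·R3.
R4 ← R4 / (-191/42).
R1 ← R1 − 1/3·R4.
R2 ← R2 − 43/42·R4.
R3 ← R3 + 3/7·R4.
R5 ← R5 + 68/21·R4.
R5 ← R5 / (-3071/191).
R1 ← R1 + 108/191·R5.
R2 ← R2 − 405/191·R5.
R3 ← R3 + 325/191·R5.
R4 ← R4 + 440/191·R5.
Reading off the reduced rows gives p = -1, q = 5, r = 0, s = 4, t = 6.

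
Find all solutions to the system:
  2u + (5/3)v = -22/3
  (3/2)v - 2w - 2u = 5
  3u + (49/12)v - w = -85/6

Row-reduce:
R1 ← R1 / (2).
R2 ← R2 + 2·R1.
R3 ← R3 − 3·R1.
R2 ← R2 / (19/6).
R1 ← R1 − 5/6·R2.
R3 ← R3 − 19/12·R2.
Row 3 reduces to 0 = -2, a contradiction. The system is inconsistent.

no solution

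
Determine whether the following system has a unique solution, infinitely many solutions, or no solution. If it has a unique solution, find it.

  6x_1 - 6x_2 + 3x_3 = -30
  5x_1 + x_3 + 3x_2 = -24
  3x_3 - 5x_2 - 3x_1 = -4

x_1 = -3, x_2 = -1, x_3 = -6

Row-reduce the augmented matrix:
R1 ← R1 / (6).
R2 ← R2 − 5·R1.
R3 ← R3 + 3·R1.
R2 ← R2 / (8).
R1 ← R1 + 1·R2.
R3 ← R3 + 8·R2.
R3 ← R3 / (3).
R1 ← R1 − 5/16·R3.
R2 ← R2 + 3/16·R3.
Reading off the reduced rows gives x_1 = -3, x_2 = -1, x_3 = -6.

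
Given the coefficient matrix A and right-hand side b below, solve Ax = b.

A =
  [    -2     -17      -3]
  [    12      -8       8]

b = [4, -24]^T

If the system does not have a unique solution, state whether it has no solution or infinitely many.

infinitely many solutions

Row-reduce:
R1 ← R1 / (-2).
R2 ← R2 − 12·R1.
R2 ← R2 / (-110).
R1 ← R1 − 17/2·R2.
Rank is 2 with 3 unknowns, leaving x_3 free.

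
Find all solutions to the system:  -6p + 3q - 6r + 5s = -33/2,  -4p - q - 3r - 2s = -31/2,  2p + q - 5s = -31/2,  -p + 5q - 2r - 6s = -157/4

Row-reduce the augmented matrix:
R1 ← R1 / (-6).
R2 ← R2 + 4·R1.
R3 ← R3 − 2·R1.
R4 ← R4 + 1·R1.
R2 ← R2 / (-3).
R1 ← R1 + 1/2·R2.
R3 ← R3 − 2·R2.
R4 ← R4 − 9/2·R2.
R3 ← R3 / (-4/3).
R1 ← R1 − 5/6·R3.
R2 ← R2 + 1/3·R3.
R4 ← R4 − 1/2·R3.
R4 ← R4 / (-209/12).
R1 ← R1 + 17/4·R4.
R2 ← R2 − 7/2·R4.
R3 ← R3 − 31/6·R4.
Reading off the reduced rows gives p = 5/4, q = -3, r = 5/2, s = 3.

p = 5/4, q = -3, r = 5/2, s = 3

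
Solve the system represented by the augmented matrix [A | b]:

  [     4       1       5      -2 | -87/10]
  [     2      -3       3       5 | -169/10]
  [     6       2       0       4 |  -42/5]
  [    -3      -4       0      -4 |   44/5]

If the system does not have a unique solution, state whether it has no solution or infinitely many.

x_1 = 0, x_2 = -1/5, x_3 = -5/2, x_4 = -2

Row-reduce the augmented matrix:
R1 ← R1 / (4).
R2 ← R2 − 2·R1.
R3 ← R3 − 6·R1.
R4 ← R4 + 3·R1.
R2 ← R2 / (-7/2).
R1 ← R1 − 1/4·R2.
R3 ← R3 − 1/2·R2.
R4 ← R4 + 13/4·R2.
R3 ← R3 / (-52/7).
R1 ← R1 − 9/7·R3.
R2 ← R2 + 1/7·R3.
R4 ← R4 − 23/7·R3.
R4 ← R4 / (-395/52).
R1 ← R1 − 67/52·R4.
R2 ← R2 + 97/52·R4.
R3 ← R3 + 55/52·R4.
Reading off the reduced rows gives x_1 = 0, x_2 = -1/5, x_3 = -5/2, x_4 = -2.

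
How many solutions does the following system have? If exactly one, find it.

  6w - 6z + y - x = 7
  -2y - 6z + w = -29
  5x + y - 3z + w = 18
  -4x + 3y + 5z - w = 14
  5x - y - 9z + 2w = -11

Row-reduce the augmented matrix:
R1 ← R1 / (-1).
R3 ← R3 − 5·R1.
R4 ← R4 + 4·R1.
R5 ← R5 − 5·R1.
R2 ← R2 / (-2).
R1 ← R1 + 1·R2.
R3 ← R3 − 6·R2.
R4 ← R4 + 1·R2.
R5 ← R5 − 4·R2.
R3 ← R3 / (-51).
R1 ← R1 − 9·R3.
R2 ← R2 − 3·R3.
R4 ← R4 − 32·R3.
R5 ← R5 + 51·R3.
R4 ← R4 / (-25/6).
R1 ← R1 + 1/2·R4.
R2 ← R2 − 3/2·R4.
R3 ← R3 + 2/3·R4.
R5 reduces to 0 = 0, so the extra equation is consistent.
Reading off the reduced rows gives x = 4, y = 5, z = 4, w = 5.

x = 4, y = 5, z = 4, w = 5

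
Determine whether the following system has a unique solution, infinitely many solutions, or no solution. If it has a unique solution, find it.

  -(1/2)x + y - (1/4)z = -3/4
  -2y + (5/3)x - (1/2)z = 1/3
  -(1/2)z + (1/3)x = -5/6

no solution

Row-reduce:
R1 ← R1 / (-1/2).
R2 ← R2 − 5/3·R1.
R3 ← R3 − 1/3·R1.
R2 ← R2 / (4/3).
R1 ← R1 + 2·R2.
R3 ← R3 − 2/3·R2.
Row 3 reduces to 0 = -1/4, a contradiction. The system is inconsistent.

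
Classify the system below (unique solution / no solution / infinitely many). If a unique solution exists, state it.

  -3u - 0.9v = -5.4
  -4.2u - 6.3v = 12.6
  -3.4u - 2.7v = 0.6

Row-reduce the augmented matrix:
R1 ← R1 / (-3).
R2 ← R2 + 21/5·R1.
R3 ← R3 + 17/5·R1.
R2 ← R2 / (-126/25).
R1 ← R1 − 3/10·R2.
R3 ← R3 + 42/25·R2.
R3 reduces to 0 = 0, so the extra equation is consistent.
Reading off the reduced rows gives u = 3, v = -4.

u = 3, v = -4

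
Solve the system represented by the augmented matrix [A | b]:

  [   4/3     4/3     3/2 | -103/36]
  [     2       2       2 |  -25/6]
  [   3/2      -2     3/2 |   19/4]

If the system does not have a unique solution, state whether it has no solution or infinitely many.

x_1 = 2/3, x_2 = -9/4, x_3 = -1/2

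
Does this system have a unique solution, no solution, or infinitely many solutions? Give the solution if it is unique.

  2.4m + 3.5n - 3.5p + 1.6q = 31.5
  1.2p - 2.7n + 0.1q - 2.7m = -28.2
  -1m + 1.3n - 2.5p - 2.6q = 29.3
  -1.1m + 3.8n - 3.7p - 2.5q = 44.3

Row-reduce the augmented matrix:
R1 ← R1 / (12/5).
R2 ← R2 + 27/10·R1.
R3 ← R3 + 1·R1.
R4 ← R4 + 11/10·R1.
R2 ← R2 / (99/80).
R1 ← R1 − 35/24·R2.
R3 ← R3 − 331/120·R2.
R4 ← R4 − 1297/240·R2.
R3 ← R3 / (1061/495).
R1 ← R1 − 175/99·R3.
R2 ← R2 + 73/33·R3.
R4 ← R4 − 3292/495·R3.
R4 ← R4 / (28885/3183).
R1 ← R1 − 3729/1061·R4.
R2 ← R2 + 15376/3183·R4.
R3 ← R3 + 9160/3183·R4.
Reading off the reduced rows gives m = 4, n = 4, p = -5, q = -6.

m = 4, n = 4, p = -5, q = -6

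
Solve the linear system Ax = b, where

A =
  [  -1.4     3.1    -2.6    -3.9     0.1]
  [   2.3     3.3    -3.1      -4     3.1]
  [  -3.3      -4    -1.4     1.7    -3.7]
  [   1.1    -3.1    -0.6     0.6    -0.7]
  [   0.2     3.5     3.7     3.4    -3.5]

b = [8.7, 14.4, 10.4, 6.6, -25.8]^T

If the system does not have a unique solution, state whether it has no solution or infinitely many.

Row-reduce the augmented matrix:
R1 ← R1 / (-7/5).
R2 ← R2 − 23/10·R1.
R3 ← R3 + 33/10·R1.
R4 ← R4 − 11/10·R1.
R5 ← R5 − 1/5·R1.
R2 ← R2 / (235/28).
R1 ← R1 + 31/14·R2.
R3 ← R3 + 1583/140·R2.
R4 ← R4 + 93/140·R2.
R5 ← R5 − 138/35·R2.
R3 ← R3 / (-61129/11750).
R1 ← R1 + 103/1175·R3.
R2 ← R2 + 1032/1175·R3.
R4 ← R4 + 37909/11750·R3.
R5 ← R5 − 79801/11750·R3.
R4 ← R4 / (-412064/305645).
R1 ← R1 − 5667/61129·R4.
R2 ← R2 + 43519/61129·R4.
R3 ← R3 − 36754/61129·R4.
R5 ← R5 − 2230319/611290·R4.
R5 ← R5 / (-50882099/8241280).
R1 ← R1 − 607657/824128·R5.
R2 ← R2 − 538947/824128·R5.
R3 ← R3 + 155973/412064·R5.
R4 ← R4 − 397093/824128·R5.
Reading off the reduced rows gives x_1 = 0, x_2 = -1, x_3 = -6, x_4 = 1, x_5 = 1.

x_1 = 0, x_2 = -1, x_3 = -6, x_4 = 1, x_5 = 1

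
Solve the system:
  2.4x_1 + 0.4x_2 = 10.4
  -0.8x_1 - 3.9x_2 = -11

x_1 = 4, x_2 = 2

Row-reduce the augmented matrix:
R1 ← R1 / (12/5).
R2 ← R2 + 4/5·R1.
R2 ← R2 / (-113/30).
R1 ← R1 − 1/6·R2.
Reading off the reduced rows gives x_1 = 4, x_2 = 2.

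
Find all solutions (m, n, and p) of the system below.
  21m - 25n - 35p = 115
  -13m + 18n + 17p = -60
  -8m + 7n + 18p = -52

no solution

Row-reduce:
R1 ← R1 / (21).
R2 ← R2 + 13·R1.
R3 ← R3 + 8·R1.
R2 ← R2 / (53/21).
R1 ← R1 + 25/21·R2.
R3 ← R3 + 53/21·R2.
Row 3 reduces to 0 = 3, a contradiction. The system is inconsistent.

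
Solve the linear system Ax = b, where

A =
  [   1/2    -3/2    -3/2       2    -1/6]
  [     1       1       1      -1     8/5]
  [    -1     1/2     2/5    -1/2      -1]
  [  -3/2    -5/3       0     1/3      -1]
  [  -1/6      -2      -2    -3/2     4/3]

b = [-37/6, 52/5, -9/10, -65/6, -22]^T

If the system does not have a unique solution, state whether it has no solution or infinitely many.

x_1 = -1, x_2 = 6, x_3 = 4, x_4 = 5, x_5 = 4

Row-reduce the augmented matrix:
R1 ← R1 / (1/2).
R2 ← R2 − 1·R1.
R3 ← R3 + 1·R1.
R4 ← R4 + 3/2·R1.
R5 ← R5 + 1/6·R1.
R2 ← R2 / (4).
R1 ← R1 + 3·R2.
R3 ← R3 + 5/2·R2.
R4 ← R4 + 37/6·R2.
R5 ← R5 + 5/2·R2.
R3 ← R3 / (-1/10).
R2 ← R2 − 1·R3.
R4 ← R4 − 5/3·R3.
R4 ← R4 / (39/8).
R1 ← R1 − 1/4·R4.
R2 ← R2 − 5/2·R4.
R3 ← R3 + 15/4·R4.
R5 ← R5 + 95/24·R4.
R5 ← R5 / (4205/2106).
R1 ← R1 − 2014/1755·R5.
R2 ← R2 + 803/1755·R5.
R3 ← R3 − 92/117·R5.
R4 ← R4 + 217/1755·R5.
Reading off the reduced rows gives x_1 = -1, x_2 = 6, x_3 = 4, x_4 = 5, x_5 = 4.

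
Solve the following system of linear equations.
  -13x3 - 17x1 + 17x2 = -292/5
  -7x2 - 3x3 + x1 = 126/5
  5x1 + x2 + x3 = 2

Row-reduce the augmented matrix:
R1 ← R1 / (-17).
R2 ← R2 − 1·R1.
R3 ← R3 − 5·R1.
R2 ← R2 / (-6).
R1 ← R1 + 1·R2.
R3 ← R3 − 6·R2.
R3 ← R3 / (-112/17).
R1 ← R1 − 71/51·R3.
R2 ← R2 − 32/51·R3.
Reading off the reduced rows gives x1 = 6/5, x2 = -3, x3 = -1.

x1 = 6/5, x2 = -3, x3 = -1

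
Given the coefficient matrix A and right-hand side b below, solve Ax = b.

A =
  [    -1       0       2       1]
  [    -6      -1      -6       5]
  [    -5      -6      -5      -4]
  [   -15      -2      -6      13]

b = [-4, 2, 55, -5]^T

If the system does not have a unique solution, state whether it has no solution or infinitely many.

Row-reduce:
R1 ← R1 / (-1).
R2 ← R2 + 6·R1.
R3 ← R3 + 5·R1.
R4 ← R4 + 15·R1.
R2 ← R2 / (-1).
R3 ← R3 + 6·R2.
R4 ← R4 + 2·R2.
R3 ← R3 / (93).
R1 ← R1 + 2·R3.
R2 ← R2 − 18·R3.
Row 4 reduces to 0 = 3, a contradiction. The system is inconsistent.

no solution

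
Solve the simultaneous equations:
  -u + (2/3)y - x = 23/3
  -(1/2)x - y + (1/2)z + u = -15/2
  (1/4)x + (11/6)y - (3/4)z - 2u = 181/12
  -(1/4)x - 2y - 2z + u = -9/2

infinitely many solutions

Row-reduce:
R1 ← R1 / (-1).
R2 ← R2 + 1/2·R1.
R3 ← R3 − 1/4·R1.
R4 ← R4 + 1/4·R1.
R2 ← R2 / (-4/3).
R1 ← R1 + 2/3·R2.
R3 ← R3 − 2·R2.
R4 ← R4 + 13/6·R2.
Swap R3 and R4.
R3 ← R3 / (-45/16).
R1 ← R1 + 1/4·R3.
R2 ← R2 + 3/8·R3.
Rank is 3 with 4 unknowns, leaving u free.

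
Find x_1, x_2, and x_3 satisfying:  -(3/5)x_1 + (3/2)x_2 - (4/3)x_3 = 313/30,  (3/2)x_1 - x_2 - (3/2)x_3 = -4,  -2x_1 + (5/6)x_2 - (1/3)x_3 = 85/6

x_1 = -6, x_2 = 1, x_3 = -4

Row-reduce the augmented matrix:
R1 ← R1 / (-3/5).
R2 ← R2 − 3/2·R1.
R3 ← R3 + 2·R1.
R2 ← R2 / (11/4).
R1 ← R1 + 5/2·R2.
R3 ← R3 + 25/6·R2.
R3 ← R3 / (-106/33).
R1 ← R1 + 215/99·R3.
R2 ← R2 + 58/33·R3.
Reading off the reduced rows gives x_1 = -6, x_2 = 1, x_3 = -4.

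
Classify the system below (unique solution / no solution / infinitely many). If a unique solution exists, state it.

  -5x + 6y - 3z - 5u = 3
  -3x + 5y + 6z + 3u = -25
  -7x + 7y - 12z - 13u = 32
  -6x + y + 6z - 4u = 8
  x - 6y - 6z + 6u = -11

no solution

Row-reduce:
R1 ← R1 / (-5).
R2 ← R2 + 3·R1.
R3 ← R3 + 7·R1.
R4 ← R4 + 6·R1.
R5 ← R5 − 1·R1.
R2 ← R2 / (7/5).
R1 ← R1 + 6/5·R2.
R3 ← R3 + 7/5·R2.
R4 ← R4 + 31/5·R2.
R5 ← R5 + 24/5·R2.
Swap R3 and R4.
R3 ← R3 / (309/7).
R1 ← R1 − 51/7·R3.
R2 ← R2 − 39/7·R3.
R5 ← R5 − 141/7·R3.
Swap R4 and R5.
R4 ← R4 / (1291/103).
R1 ← R1 − 147/103·R4.
R2 ← R2 − 70/103·R4.
R3 ← R3 − 200/309·R4.
Row 5 reduces to 0 = 1, a contradiction. The system is inconsistent.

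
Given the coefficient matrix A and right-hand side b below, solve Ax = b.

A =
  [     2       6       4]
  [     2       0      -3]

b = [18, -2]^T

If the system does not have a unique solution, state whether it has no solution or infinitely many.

Row-reduce:
R1 ← R1 / (2).
R2 ← R2 − 2·R1.
R2 ← R2 / (-6).
R1 ← R1 − 3·R2.
Rank is 2 with 3 unknowns, leaving x_3 free.

infinitely many solutions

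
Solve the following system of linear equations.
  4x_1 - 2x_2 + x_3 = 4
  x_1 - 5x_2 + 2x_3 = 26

infinitely many solutions

Row-reduce:
R1 ← R1 / (4).
R2 ← R2 − 1·R1.
R2 ← R2 / (-9/2).
R1 ← R1 + 1/2·R2.
Rank is 2 with 3 unknowns, leaving x_3 free.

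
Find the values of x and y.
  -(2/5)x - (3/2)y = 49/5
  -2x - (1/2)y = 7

x = -2, y = -6

Row-reduce the augmented matrix:
R1 ← R1 / (-2/5).
R2 ← R2 + 2·R1.
R2 ← R2 / (7).
R1 ← R1 − 15/4·R2.
Reading off the reduced rows gives x = -2, y = -6.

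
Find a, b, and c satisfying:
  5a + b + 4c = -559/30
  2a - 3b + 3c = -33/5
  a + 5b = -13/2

a = -5/2, b = -4/5, c = -4/3

Row-reduce the augmented matrix:
R1 ← R1 / (5).
R2 ← R2 − 2·R1.
R3 ← R3 − 1·R1.
R2 ← R2 / (-17/5).
R1 ← R1 − 1/5·R2.
R3 ← R3 − 24/5·R2.
R3 ← R3 / (20/17).
R1 ← R1 − 15/17·R3.
R2 ← R2 + 7/17·R3.
Reading off the reduced rows gives a = -5/2, b = -4/5, c = -4/3.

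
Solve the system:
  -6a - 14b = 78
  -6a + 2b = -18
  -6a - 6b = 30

a = 1, b = -6

Row-reduce the augmented matrix:
R1 ← R1 / (-6).
R2 ← R2 + 6·R1.
R3 ← R3 + 6·R1.
R2 ← R2 / (16).
R1 ← R1 − 7/3·R2.
R3 ← R3 − 8·R2.
R3 reduces to 0 = 0, so the extra equation is consistent.
Reading off the reduced rows gives a = 1, b = -6.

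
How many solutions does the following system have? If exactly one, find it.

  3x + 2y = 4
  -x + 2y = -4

x = 2, y = -1

Row-reduce the augmented matrix:
R1 ← R1 / (3).
R2 ← R2 + 1·R1.
R2 ← R2 / (8/3).
R1 ← R1 − 2/3·R2.
Reading off the reduced rows gives x = 2, y = -1.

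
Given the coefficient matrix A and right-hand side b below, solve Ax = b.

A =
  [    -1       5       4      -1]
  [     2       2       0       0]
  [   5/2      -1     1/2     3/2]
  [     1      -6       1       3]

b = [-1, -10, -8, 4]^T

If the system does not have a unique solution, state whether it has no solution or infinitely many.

infinitely many solutions

Row-reduce:
R1 ← R1 / (-1).
R2 ← R2 − 2·R1.
R3 ← R3 − 5/2·R1.
R4 ← R4 − 1·R1.
R2 ← R2 / (12).
R1 ← R1 + 5·R2.
R3 ← R3 − 23/2·R2.
R4 ← R4 + 1·R2.
R3 ← R3 / (17/6).
R1 ← R1 + 2/3·R3.
R2 ← R2 − 2/3·R3.
R4 ← R4 − 17/3·R3.
Rank is 3 with 4 unknowns, leaving x_4 free.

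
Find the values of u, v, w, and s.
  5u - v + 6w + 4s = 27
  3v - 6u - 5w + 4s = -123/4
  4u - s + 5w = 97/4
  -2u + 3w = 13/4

u = 5/2, v = 0, w = 11/4, s = -1/2

Row-reduce the augmented matrix:
R1 ← R1 / (5).
R2 ← R2 + 6·R1.
R3 ← R3 − 4·R1.
R4 ← R4 + 2·R1.
R2 ← R2 / (9/5).
R1 ← R1 + 1/5·R2.
R3 ← R3 − 4/5·R2.
R4 ← R4 + 2/5·R2.
R3 ← R3 / (-7/9).
R1 ← R1 − 13/9·R3.
R2 ← R2 − 11/9·R3.
R4 ← R4 − 53/9·R3.
R4 ← R4 / (-405/7).
R1 ← R1 + 93/7·R4.
R2 ← R2 + 55/7·R4.
R3 ← R3 − 73/7·R4.
Reading off the reduced rows gives u = 5/2, v = 0, w = 11/4, s = -1/2.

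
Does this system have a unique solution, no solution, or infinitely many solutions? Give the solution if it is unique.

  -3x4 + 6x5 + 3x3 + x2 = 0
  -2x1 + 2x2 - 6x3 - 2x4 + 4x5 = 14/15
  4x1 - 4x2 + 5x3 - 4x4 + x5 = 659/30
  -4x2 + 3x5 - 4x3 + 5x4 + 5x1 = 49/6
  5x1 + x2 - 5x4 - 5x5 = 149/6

Row-reduce the augmented matrix:
Swap R1 and R2.
R1 ← R1 / (-2).
R3 ← R3 − 4·R1.
R4 ← R4 − 5·R1.
R5 ← R5 − 5·R1.
R1 ← R1 + 1·R2.
R4 ← R4 − 1·R2.
R5 ← R5 − 6·R2.
R3 ← R3 / (-7).
R1 ← R1 − 6·R3.
R2 ← R2 − 3·R3.
R4 ← R4 + 22·R3.
R5 ← R5 + 33·R3.
R4 ← R4 / (197/7).
R1 ← R1 + 62/7·R4.
R2 ← R2 + 45/7·R4.
R3 ← R3 − 8/7·R4.
R5 ← R5 − 320/7·R4.
R5 ← R5 / (-7654/197).
R1 ← R1 − 988/197·R5.
R2 ← R2 − 984/197·R5.
R3 ← R3 + 83/197·R5.
R4 ← R4 + 149/197·R5.
Reading off the reduced rows gives x1 = 11/5, x2 = -2, x3 = -1, x4 = -8/3, x5 = -1/2.

x1 = 11/5, x2 = -2, x3 = -1, x4 = -8/3, x5 = -1/2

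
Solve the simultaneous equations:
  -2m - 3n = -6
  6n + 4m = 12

infinitely many solutions

Row-reduce:
R1 ← R1 / (-2).
R2 ← R2 − 4·R1.
Rank is 1 with 2 unknowns, leaving n free.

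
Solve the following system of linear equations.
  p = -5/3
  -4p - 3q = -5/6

p = -5/3, q = 5/2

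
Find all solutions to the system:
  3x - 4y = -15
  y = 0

x = -5, y = 0

Row-reduce the augmented matrix:
R1 ← R1 / (3).
R1 ← R1 + 4/3·R2.
Reading off the reduced rows gives x = -5, y = 0.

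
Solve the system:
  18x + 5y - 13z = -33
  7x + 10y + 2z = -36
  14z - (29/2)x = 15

Row-reduce:
R1 ← R1 / (18).
R2 ← R2 − 7·R1.
R3 ← R3 + 29/2·R1.
R2 ← R2 / (145/18).
R1 ← R1 − 5/18·R2.
R3 ← R3 − 145/36·R2.
Rank is 2 with 3 unknowns, leaving z free.

infinitely many solutions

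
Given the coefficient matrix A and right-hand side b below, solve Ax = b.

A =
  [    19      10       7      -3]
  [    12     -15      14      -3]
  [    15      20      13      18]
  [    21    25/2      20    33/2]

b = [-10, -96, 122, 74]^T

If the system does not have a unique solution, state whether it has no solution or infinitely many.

Row-reduce:
R1 ← R1 / (19).
R2 ← R2 − 12·R1.
R3 ← R3 − 15·R1.
R4 ← R4 − 21·R1.
R2 ← R2 / (-405/19).
R1 ← R1 − 10/19·R2.
R3 ← R3 − 230/19·R2.
R4 ← R4 − 55/38·R2.
R3 ← R3 / (1046/81).
R1 ← R1 − 49/81·R3.
R2 ← R2 + 182/405·R3.
R4 ← R4 − 1046/81·R3.
Rank is 3 with 4 unknowns, leaving x_4 free.

infinitely many solutions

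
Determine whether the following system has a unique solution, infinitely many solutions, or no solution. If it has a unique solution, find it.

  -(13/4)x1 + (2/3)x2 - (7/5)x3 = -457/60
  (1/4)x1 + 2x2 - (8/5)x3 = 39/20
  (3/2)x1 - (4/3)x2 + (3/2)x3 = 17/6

infinitely many solutions

Row-reduce:
R1 ← R1 / (-13/4).
R2 ← R2 − 1/4·R1.
R3 ← R3 − 3/2·R1.
R2 ← R2 / (80/39).
R1 ← R1 + 8/39·R2.
R3 ← R3 + 40/39·R2.
Rank is 2 with 3 unknowns, leaving x3 free.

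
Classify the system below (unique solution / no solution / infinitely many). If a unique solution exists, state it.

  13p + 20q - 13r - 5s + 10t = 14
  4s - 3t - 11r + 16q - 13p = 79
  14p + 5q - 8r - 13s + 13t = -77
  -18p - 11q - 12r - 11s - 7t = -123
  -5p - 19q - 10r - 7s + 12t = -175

Row-reduce the augmented matrix:
R1 ← R1 / (13).
R2 ← R2 + 13·R1.
R3 ← R3 − 14·R1.
R4 ← R4 + 18·R1.
R5 ← R5 + 5·R1.
R2 ← R2 / (36).
R1 ← R1 − 20/13·R2.
R3 ← R3 + 215/13·R2.
R4 ← R4 − 217/13·R2.
R5 ← R5 + 147/13·R2.
R3 ← R3 / (-196/39).
R1 ← R1 − 1/39·R3.
R2 ← R2 + 2/3·R3.
R4 ← R4 + 736/39·R3.
R5 ← R5 + 293/13·R3.
R4 ← R4 / (2521/196).
R1 ← R1 + 901/2352·R4.
R2 ← R2 − 409/392·R4.
R3 ← R3 − 3779/2352·R4.
R5 ← R5 − 21149/784·R4.
R5 ← R5 / (146027/5042).
R1 ← R1 + 61/15126·R5.
R2 ← R2 − 2115/2521·R5.
R3 ← R3 − 15449/15126·R5.
R4 ← R4 + 3303/2521·R5.
Reading off the reduced rows gives p = -2, q = 6, r = 5, s = 3, t = 0.

p = -2, q = 6, r = 5, s = 3, t = 0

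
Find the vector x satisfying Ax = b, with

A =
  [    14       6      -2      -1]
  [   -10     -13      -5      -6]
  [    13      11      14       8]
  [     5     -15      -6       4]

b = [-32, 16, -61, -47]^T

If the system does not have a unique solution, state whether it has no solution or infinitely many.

x_1 = -4, x_2 = 3, x_3 = -3, x_4 = 0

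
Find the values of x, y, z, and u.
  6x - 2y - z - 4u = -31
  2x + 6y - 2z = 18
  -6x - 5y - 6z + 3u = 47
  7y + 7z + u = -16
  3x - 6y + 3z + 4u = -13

x = -2, y = 2, z = -5, u = 5

Row-reduce the augmented matrix:
R1 ← R1 / (6).
R2 ← R2 − 2·R1.
R3 ← R3 + 6·R1.
R5 ← R5 − 3·R1.
R2 ← R2 / (20/3).
R1 ← R1 + 1/3·R2.
R3 ← R3 + 7·R2.
R4 ← R4 − 7·R2.
R5 ← R5 + 5·R2.
R3 ← R3 / (-35/4).
R1 ← R1 + 1/4·R3.
R2 ← R2 + 1/4·R3.
R4 ← R4 − 35/4·R3.
R5 ← R5 − 9/4·R3.
Swap R4 and R5.
R4 ← R4 / (1243/175).
R1 ← R1 + 107/175·R4.
R2 ← R2 − 33/175·R4.
R3 ← R3 + 8/175·R4.
R5 reduces to 0 = 0, so the extra equation is consistent.
Reading off the reduced rows gives x = -2, y = 2, z = -5, u = 5.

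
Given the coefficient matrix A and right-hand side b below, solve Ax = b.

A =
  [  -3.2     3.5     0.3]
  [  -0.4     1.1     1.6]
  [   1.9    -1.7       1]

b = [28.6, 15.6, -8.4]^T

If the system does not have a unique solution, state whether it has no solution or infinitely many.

x_1 = -4, x_2 = 4, x_3 = 6

Row-reduce the augmented matrix:
R1 ← R1 / (-16/5).
R2 ← R2 + 2/5·R1.
R3 ← R3 − 19/10·R1.
R2 ← R2 / (53/80).
R1 ← R1 + 35/32·R2.
R3 ← R3 − 121/320·R2.
R3 ← R3 / (607/2120).
R1 ← R1 − 527/212·R3.
R2 ← R2 − 125/53·R3.
Reading off the reduced rows gives x_1 = -4, x_2 = 4, x_3 = 6.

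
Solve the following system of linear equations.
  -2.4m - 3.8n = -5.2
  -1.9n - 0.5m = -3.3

m = -1, n = 2

Row-reduce the augmented matrix:
R1 ← R1 / (-12/5).
R2 ← R2 + 1/2·R1.
R2 ← R2 / (-133/120).
R1 ← R1 − 19/12·R2.
Reading off the reduced rows gives m = -1, n = 2.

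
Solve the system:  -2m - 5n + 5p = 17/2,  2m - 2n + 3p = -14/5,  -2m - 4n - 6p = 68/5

Row-reduce the augmented matrix:
R1 ← R1 / (-2).
R2 ← R2 − 2·R1.
R3 ← R3 + 2·R1.
R2 ← R2 / (-7).
R1 ← R1 − 5/2·R2.
R3 ← R3 − 1·R2.
R3 ← R3 / (-69/7).
R1 ← R1 − 5/14·R3.
R2 ← R2 + 8/7·R3.
Reading off the reduced rows gives m = -2, n = -3/2, p = -3/5.

m = -2, n = -3/2, p = -3/5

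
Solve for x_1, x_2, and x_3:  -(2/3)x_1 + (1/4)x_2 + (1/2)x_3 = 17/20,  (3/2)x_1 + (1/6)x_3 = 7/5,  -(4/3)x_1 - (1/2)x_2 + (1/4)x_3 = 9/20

Row-reduce the augmented matrix:
R1 ← R1 / (-2/3).
R2 ← R2 − 3/2·R1.
R3 ← R3 + 4/3·R1.
R2 ← R2 / (9/16).
R1 ← R1 + 3/8·R2.
R3 ← R3 + 1·R2.
R3 ← R3 / (167/108).
R1 ← R1 − 1/9·R3.
R2 ← R2 − 62/27·R3.
Reading off the reduced rows gives x_1 = 3/5, x_2 = -1, x_3 = 3.

x_1 = 3/5, x_2 = -1, x_3 = 3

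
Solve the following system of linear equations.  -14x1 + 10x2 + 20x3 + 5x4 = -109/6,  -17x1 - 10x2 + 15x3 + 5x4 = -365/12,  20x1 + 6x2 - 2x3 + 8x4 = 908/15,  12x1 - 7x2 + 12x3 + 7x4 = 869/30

Row-reduce the augmented matrix:
R1 ← R1 / (-14).
R2 ← R2 + 17·R1.
R3 ← R3 − 20·R1.
R4 ← R4 − 12·R1.
R2 ← R2 / (-155/7).
R1 ← R1 + 5/7·R2.
R3 ← R3 − 142/7·R2.
R4 ← R4 − 11/7·R2.
R3 ← R3 / (560/31).
R1 ← R1 + 35/31·R3.
R2 ← R2 − 13/31·R3.
R4 ← R4 − 883/31·R3.
R4 ← R4 / (-6227/560).
R1 ← R1 − 9/16·R4.
R2 ← R2 + 157/560·R4.
R3 ← R3 − 439/560·R4.
Reading off the reduced rows gives x1 = 7/4, x2 = 1/2, x3 = -3/5, x4 = 8/3.

x1 = 7/4, x2 = 1/2, x3 = -3/5, x4 = 8/3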